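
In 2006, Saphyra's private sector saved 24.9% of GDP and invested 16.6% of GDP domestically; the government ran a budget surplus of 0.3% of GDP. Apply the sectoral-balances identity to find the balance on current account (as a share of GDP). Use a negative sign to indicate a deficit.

By the sectoral-balances identity, CA = (S_private - I) + (T - G).
Private balance = 24.9 - 16.6 = 8.3
Government balance (T - G) = 0.3
CA = 8.3 + 0.3 = 8.6

8.6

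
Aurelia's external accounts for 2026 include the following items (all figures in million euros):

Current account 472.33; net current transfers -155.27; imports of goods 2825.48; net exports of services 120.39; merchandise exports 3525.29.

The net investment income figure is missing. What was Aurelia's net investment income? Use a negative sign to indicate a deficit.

-192.60

Current account = goods balance + services balance + net primary income + net secondary income
Sum of the known components = 664.93
Net investment income = CA - (known components) = 472.33 - 664.93 = -192.60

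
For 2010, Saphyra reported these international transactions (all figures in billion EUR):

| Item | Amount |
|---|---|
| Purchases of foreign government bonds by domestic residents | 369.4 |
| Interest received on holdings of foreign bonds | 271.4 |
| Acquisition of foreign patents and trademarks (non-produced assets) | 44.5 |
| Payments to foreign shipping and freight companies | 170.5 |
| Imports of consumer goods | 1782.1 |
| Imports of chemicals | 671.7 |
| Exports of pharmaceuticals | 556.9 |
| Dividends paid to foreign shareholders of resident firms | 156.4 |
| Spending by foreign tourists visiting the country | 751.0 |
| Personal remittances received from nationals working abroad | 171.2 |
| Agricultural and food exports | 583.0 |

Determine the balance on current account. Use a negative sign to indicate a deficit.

Goods: 583.0 - 671.7 + 556.9 - 1782.1 = -1313.9
Services: -170.5 + 751.0 = 580.5
Primary income: -156.4 + 271.4 = 115.0
Secondary income: 171.2
Current account = (-1313.9) + 580.5 + 115.0 + 171.2 = -447.2
(Excluded from the current account — financial account: purchases of foreign government bonds by domestic residents 369.4; capital account: acquisition of foreign patents and trademarks (non-produced assets) 44.5.)

-447.2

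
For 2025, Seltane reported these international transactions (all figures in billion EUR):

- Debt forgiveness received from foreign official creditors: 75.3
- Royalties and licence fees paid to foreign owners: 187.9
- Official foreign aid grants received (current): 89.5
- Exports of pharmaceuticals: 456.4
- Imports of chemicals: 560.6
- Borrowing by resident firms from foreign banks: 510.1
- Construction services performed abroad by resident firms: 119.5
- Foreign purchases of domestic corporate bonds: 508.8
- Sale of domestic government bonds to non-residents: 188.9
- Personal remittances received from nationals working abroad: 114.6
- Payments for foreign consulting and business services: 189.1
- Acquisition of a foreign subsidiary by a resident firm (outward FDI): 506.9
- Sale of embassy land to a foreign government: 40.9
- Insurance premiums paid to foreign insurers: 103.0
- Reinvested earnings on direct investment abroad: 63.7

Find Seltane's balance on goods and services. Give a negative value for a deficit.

Goods: 456.4 - 560.6 = -104.2
Services: -103.0 - 189.1 - 187.9 + 119.5 = -360.5
Trade balance = -104.2 + (-360.5) = -464.7
(Excluded from the trade balance — capital account: debt forgiveness received from foreign official creditors 75.3, sale of embassy land to a foreign government 40.9; secondary income: official foreign aid grants received (current) 89.5, personal remittances received from nationals working abroad 114.6; financial account: borrowing by resident firms from foreign banks 510.1, foreign purchases of domestic corporate bonds 508.8, sale of domestic government bonds to non-residents 188.9, acquisition of a foreign subsidiary by a resident firm (outward FDI) 506.9; primary income: reinvested earnings on direct investment abroad 63.7.)

-464.7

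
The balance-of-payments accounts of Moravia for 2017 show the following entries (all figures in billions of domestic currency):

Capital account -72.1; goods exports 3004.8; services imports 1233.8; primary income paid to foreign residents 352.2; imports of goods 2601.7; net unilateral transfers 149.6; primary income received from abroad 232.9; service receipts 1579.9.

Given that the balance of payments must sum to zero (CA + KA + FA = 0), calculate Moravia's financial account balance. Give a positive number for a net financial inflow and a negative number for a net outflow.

Goods balance = 3004.8 - 2601.7 = 403.1
Services balance = 1579.9 - 1233.8 = 346.1
Trade balance (goods + services) = 403.1 + 346.1 = 749.2
Net primary income = 232.9 - 352.2 = -119.3
Net secondary income = 149.6
Current account = 749.2 + (-119.3) + 149.6 = 779.5
Financial account = -(779.5 + (-72.1)) = -707.4

-707.4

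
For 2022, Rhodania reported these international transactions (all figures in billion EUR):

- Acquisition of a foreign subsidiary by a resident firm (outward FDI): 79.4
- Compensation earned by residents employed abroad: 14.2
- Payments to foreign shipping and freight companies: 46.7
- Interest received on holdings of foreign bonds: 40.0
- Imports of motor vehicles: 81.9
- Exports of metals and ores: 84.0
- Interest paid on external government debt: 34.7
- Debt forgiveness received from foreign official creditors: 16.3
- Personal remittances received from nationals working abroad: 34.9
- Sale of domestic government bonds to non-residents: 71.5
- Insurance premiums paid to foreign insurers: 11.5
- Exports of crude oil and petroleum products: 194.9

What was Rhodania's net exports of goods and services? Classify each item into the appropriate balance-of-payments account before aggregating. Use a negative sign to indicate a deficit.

138.8

Goods: -81.9 + 194.9 + 84.0 = 197.0
Services: -46.7 - 11.5 = -58.2
Trade balance = 197.0 + (-58.2) = 138.8
(Excluded from the trade balance — financial account: acquisition of a foreign subsidiary by a resident firm (outward FDI) 79.4, sale of domestic government bonds to non-residents 71.5; primary income: compensation earned by residents employed abroad 14.2, interest received on holdings of foreign bonds 40.0, interest paid on external government debt 34.7; capital account: debt forgiveness received from foreign official creditors 16.3; secondary income: personal remittances received from nationals working abroad 34.9.)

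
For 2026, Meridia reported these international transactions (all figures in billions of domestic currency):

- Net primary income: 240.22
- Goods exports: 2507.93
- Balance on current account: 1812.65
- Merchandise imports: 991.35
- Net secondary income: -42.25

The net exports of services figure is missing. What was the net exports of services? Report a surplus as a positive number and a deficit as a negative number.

Current account = goods balance + services balance + net primary income + net secondary income
Sum of the known components = 1714.55
Net exports of services = CA - (known components) = 1812.65 - 1714.55 = 98.10

98.10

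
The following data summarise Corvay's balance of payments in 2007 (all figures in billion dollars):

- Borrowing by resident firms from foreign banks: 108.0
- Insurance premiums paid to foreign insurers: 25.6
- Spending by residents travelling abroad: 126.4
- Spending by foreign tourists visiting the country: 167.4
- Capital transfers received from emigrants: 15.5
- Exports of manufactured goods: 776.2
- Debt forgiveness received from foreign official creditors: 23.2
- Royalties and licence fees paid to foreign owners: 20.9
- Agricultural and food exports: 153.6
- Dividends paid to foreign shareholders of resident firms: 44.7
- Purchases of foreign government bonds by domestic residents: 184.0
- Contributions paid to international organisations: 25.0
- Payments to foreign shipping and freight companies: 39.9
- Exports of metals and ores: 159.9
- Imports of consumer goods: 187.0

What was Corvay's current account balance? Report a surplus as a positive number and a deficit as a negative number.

Goods: 159.9 + 776.2 - 187.0 + 153.6 = 902.7
Services: 167.4 - 20.9 - 39.9 - 25.6 - 126.4 = -45.4
Primary income: -44.7
Secondary income: -25.0
Current account = 902.7 + (-45.4) + (-44.7) + (-25.0) = 787.6
(Excluded from the current account — financial account: borrowing by resident firms from foreign banks 108.0, purchases of foreign government bonds by domestic residents 184.0; capital account: capital transfers received from emigrants 15.5, debt forgiveness received from foreign official creditors 23.2.)

787.6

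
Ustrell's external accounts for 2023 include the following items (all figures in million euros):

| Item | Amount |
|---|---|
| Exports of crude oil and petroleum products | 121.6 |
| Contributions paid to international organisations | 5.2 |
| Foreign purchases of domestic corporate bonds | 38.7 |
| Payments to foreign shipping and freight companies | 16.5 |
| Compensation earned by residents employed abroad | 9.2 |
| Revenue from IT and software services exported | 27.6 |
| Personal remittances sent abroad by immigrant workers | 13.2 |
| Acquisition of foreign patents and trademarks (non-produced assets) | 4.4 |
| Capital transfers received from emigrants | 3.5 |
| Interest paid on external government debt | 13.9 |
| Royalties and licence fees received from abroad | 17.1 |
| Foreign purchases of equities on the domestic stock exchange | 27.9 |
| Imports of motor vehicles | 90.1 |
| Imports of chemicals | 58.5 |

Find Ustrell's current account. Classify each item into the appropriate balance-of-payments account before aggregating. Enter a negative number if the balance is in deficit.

-21.9

Goods: -58.5 - 90.1 + 121.6 = -27.0
Services: -16.5 + 27.6 + 17.1 = 28.2
Primary income: -13.9 + 9.2 = -4.7
Secondary income: -5.2 - 13.2 = -18.4
Current account = (-27.0) + 28.2 + (-4.7) + (-18.4) = -21.9
(Excluded from the current account — financial account: foreign purchases of domestic corporate bonds 38.7, foreign purchases of equities on the domestic stock exchange 27.9; capital account: acquisition of foreign patents and trademarks (non-produced assets) 4.4, capital transfers received from emigrants 3.5.)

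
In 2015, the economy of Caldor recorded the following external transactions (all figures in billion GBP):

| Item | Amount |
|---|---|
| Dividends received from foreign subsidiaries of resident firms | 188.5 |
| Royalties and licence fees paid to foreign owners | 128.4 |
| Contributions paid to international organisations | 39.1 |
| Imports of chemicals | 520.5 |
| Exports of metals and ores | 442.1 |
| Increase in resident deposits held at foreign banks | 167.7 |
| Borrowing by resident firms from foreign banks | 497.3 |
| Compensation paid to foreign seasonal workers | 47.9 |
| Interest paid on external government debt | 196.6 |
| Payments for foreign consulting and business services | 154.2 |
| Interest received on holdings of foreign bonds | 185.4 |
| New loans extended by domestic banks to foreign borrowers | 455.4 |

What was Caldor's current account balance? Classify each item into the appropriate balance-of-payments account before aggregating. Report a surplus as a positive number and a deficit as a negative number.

-270.7

Goods: -520.5 + 442.1 = -78.4
Services: -128.4 - 154.2 = -282.6
Primary income: -196.6 + 185.4 - 47.9 + 188.5 = 129.4
Secondary income: -39.1
Current account = (-78.4) + (-282.6) + 129.4 + (-39.1) = -270.7
(Excluded from the current account — financial account: increase in resident deposits held at foreign banks 167.7, borrowing by resident firms from foreign banks 497.3, new loans extended by domestic banks to foreign borrowers 455.4.)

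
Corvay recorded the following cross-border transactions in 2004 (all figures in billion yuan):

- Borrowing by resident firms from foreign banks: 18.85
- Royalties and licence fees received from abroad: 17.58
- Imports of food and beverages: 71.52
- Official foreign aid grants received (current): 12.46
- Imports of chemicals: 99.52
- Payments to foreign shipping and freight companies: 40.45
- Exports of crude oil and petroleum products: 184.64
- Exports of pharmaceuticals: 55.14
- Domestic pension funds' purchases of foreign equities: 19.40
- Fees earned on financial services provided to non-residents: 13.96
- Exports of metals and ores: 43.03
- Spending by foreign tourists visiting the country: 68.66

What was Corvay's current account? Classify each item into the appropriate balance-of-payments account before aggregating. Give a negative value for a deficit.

Goods: 55.14 + 184.64 - 99.52 - 71.52 + 43.03 = 111.77
Services: -40.45 + 68.66 + 17.58 + 13.96 = 59.75
Secondary income: 12.46
Current account = 111.77 + 59.75 + 12.46 = 183.98
(Excluded from the current account — financial account: borrowing by resident firms from foreign banks 18.85, domestic pension funds' purchases of foreign equities 19.40.)

183.98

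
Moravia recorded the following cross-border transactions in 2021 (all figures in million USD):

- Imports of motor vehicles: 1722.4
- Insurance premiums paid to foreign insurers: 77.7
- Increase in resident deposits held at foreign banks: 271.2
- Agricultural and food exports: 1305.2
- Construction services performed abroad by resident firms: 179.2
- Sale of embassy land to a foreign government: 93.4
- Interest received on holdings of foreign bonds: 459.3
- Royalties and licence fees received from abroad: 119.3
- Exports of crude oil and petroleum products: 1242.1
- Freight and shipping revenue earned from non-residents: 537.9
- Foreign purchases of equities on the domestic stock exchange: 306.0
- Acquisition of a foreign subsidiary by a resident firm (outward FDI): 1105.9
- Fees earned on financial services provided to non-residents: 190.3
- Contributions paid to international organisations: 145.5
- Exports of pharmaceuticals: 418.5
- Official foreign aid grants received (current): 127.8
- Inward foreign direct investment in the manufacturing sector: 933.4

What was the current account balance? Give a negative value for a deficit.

Goods: 1305.2 + 1242.1 - 1722.4 + 418.5 = 1243.4
Services: 190.3 + 119.3 + 179.2 - 77.7 + 537.9 = 949.0
Primary income: 459.3
Secondary income: 127.8 - 145.5 = -17.7
Current account = 1243.4 + 949.0 + 459.3 + (-17.7) = 2634.0
(Excluded from the current account — financial account: increase in resident deposits held at foreign banks 271.2, foreign purchases of equities on the domestic stock exchange 306.0, acquisition of a foreign subsidiary by a resident firm (outward FDI) 1105.9, inward foreign direct investment in the manufacturing sector 933.4; capital account: sale of embassy land to a foreign government 93.4.)

2634.0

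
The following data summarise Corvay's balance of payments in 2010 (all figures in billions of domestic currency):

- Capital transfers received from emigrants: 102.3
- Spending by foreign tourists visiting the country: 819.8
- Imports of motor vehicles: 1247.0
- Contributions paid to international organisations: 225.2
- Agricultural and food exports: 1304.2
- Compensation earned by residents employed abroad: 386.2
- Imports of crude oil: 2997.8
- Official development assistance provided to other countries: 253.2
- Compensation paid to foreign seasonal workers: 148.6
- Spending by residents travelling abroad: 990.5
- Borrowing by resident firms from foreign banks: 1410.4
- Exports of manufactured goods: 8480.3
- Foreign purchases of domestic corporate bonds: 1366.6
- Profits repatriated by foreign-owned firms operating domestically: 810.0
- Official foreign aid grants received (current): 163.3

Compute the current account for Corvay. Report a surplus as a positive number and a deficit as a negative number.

Goods: 1304.2 - 1247.0 - 2997.8 + 8480.3 = 5539.7
Services: 819.8 - 990.5 = -170.7
Primary income: 386.2 - 810.0 - 148.6 = -572.4
Secondary income: -253.2 - 225.2 + 163.3 = -315.1
Current account = 5539.7 + (-170.7) + (-572.4) + (-315.1) = 4481.5
(Excluded from the current account — capital account: capital transfers received from emigrants 102.3; financial account: borrowing by resident firms from foreign banks 1410.4, foreign purchases of domestic corporate bonds 1366.6.)

4481.5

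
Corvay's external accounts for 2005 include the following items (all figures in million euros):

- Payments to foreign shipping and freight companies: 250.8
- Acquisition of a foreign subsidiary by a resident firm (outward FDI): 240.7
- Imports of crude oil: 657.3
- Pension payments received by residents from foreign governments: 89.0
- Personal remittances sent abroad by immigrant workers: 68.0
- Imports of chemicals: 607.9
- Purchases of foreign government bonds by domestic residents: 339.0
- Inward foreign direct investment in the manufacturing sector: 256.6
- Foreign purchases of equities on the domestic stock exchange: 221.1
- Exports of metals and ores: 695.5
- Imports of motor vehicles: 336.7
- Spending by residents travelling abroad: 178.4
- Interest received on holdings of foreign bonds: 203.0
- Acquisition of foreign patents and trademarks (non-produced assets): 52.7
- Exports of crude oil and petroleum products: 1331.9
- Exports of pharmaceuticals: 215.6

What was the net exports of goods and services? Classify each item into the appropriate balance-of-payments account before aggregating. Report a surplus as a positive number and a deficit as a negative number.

211.9

Goods: 215.6 - 657.3 + 695.5 + 1331.9 - 607.9 - 336.7 = 641.1
Services: -178.4 - 250.8 = -429.2
Trade balance = 641.1 + (-429.2) = 211.9
(Excluded from the trade balance — financial account: acquisition of a foreign subsidiary by a resident firm (outward FDI) 240.7, purchases of foreign government bonds by domestic residents 339.0, inward foreign direct investment in the manufacturing sector 256.6, foreign purchases of equities on the domestic stock exchange 221.1; secondary income: pension payments received by residents from foreign governments 89.0, personal remittances sent abroad by immigrant workers 68.0; primary income: interest received on holdings of foreign bonds 203.0; capital account: acquisition of foreign patents and trademarks (non-produced assets) 52.7.)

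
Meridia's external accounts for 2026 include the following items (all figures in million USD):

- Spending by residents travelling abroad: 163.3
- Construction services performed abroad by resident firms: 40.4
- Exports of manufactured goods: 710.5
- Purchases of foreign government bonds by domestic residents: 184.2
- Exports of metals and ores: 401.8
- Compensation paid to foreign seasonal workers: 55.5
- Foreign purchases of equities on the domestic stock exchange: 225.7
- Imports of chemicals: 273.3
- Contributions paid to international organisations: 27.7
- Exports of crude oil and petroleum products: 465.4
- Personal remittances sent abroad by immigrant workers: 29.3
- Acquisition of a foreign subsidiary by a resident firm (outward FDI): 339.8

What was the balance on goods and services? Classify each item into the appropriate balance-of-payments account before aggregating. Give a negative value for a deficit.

Goods: 465.4 + 401.8 - 273.3 + 710.5 = 1304.4
Services: -163.3 + 40.4 = -122.9
Trade balance = 1304.4 + (-122.9) = 1181.5
(Excluded from the trade balance — financial account: purchases of foreign government bonds by domestic residents 184.2, foreign purchases of equities on the domestic stock exchange 225.7, acquisition of a foreign subsidiary by a resident firm (outward FDI) 339.8; primary income: compensation paid to foreign seasonal workers 55.5; secondary income: contributions paid to international organisations 27.7, personal remittances sent abroad by immigrant workers 29.3.)

1181.5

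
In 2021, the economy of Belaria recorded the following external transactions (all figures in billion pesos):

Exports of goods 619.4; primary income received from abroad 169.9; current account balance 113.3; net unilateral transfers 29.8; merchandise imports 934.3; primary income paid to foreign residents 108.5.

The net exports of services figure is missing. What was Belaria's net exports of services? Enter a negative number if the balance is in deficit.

Current account = goods balance + services balance + net primary income + net secondary income
Sum of the known components = -223.7
Net exports of services = CA - (known components) = 113.3 - (-223.7) = 337.0

337.0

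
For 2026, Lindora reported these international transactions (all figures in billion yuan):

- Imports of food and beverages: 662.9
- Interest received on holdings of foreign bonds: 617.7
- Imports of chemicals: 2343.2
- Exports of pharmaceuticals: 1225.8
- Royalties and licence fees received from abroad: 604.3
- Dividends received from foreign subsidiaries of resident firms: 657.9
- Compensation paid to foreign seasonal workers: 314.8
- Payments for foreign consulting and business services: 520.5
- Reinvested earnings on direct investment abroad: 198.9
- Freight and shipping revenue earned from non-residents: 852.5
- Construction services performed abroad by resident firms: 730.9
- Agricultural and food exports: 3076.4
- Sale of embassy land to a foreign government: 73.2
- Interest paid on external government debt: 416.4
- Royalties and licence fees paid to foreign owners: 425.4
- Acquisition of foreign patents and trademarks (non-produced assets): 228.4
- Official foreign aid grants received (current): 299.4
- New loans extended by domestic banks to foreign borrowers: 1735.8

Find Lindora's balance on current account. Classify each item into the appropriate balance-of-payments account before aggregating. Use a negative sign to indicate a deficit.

Goods: 1225.8 + 3076.4 - 2343.2 - 662.9 = 1296.1
Services: 852.5 - 425.4 + 604.3 + 730.9 - 520.5 = 1241.8
Primary income: -416.4 - 314.8 + 617.7 + 198.9 + 657.9 = 743.3
Secondary income: 299.4
Current account = 1296.1 + 1241.8 + 743.3 + 299.4 = 3580.6
(Excluded from the current account — capital account: sale of embassy land to a foreign government 73.2, acquisition of foreign patents and trademarks (non-produced assets) 228.4; financial account: new loans extended by domestic banks to foreign borrowers 1735.8.)

3580.6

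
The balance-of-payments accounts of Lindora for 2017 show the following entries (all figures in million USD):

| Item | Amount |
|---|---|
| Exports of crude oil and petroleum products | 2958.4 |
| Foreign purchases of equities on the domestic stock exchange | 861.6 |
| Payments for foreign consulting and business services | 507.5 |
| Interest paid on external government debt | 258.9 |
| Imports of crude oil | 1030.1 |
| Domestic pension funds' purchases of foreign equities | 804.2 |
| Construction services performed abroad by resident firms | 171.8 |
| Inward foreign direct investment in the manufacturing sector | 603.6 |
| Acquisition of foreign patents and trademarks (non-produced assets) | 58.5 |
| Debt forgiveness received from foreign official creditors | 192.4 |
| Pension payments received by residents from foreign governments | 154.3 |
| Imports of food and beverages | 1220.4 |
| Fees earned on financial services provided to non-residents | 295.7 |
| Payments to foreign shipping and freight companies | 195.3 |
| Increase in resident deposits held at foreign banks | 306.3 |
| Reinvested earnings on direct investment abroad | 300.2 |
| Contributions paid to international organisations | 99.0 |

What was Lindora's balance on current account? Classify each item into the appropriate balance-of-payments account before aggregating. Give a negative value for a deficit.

Goods: 2958.4 - 1220.4 - 1030.1 = 707.9
Services: -195.3 + 295.7 - 507.5 + 171.8 = -235.3
Primary income: 300.2 - 258.9 = 41.3
Secondary income: -99.0 + 154.3 = 55.3
Current account = 707.9 + (-235.3) + 41.3 + 55.3 = 569.2
(Excluded from the current account — financial account: foreign purchases of equities on the domestic stock exchange 861.6, domestic pension funds' purchases of foreign equities 804.2, inward foreign direct investment in the manufacturing sector 603.6, increase in resident deposits held at foreign banks 306.3; capital account: acquisition of foreign patents and trademarks (non-produced assets) 58.5, debt forgiveness received from foreign official creditors 192.4.)

569.2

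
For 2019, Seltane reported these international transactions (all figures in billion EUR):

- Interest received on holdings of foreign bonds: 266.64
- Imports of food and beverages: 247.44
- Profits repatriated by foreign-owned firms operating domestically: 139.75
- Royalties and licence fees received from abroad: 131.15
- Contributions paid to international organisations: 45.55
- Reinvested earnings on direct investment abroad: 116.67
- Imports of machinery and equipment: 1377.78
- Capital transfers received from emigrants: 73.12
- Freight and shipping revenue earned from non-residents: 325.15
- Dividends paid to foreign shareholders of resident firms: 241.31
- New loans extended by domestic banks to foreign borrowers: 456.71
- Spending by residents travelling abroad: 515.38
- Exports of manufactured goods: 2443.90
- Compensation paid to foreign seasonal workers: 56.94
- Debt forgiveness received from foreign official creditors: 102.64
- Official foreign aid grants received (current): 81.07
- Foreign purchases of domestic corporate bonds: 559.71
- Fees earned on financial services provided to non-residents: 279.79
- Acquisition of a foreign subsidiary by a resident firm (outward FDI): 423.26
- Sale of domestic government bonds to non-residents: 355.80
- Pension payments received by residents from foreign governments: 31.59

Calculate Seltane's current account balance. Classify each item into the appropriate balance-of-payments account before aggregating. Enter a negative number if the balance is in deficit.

Goods: 2443.90 - 247.44 - 1377.78 = 818.68
Services: -515.38 + 325.15 + 279.79 + 131.15 = 220.71
Primary income: -241.31 - 139.75 - 56.94 + 266.64 + 116.67 = -54.69
Secondary income: 81.07 + 31.59 - 45.55 = 67.11
Current account = 818.68 + 220.71 + (-54.69) + 67.11 = 1051.81
(Excluded from the current account — capital account: capital transfers received from emigrants 73.12, debt forgiveness received from foreign official creditors 102.64; financial account: new loans extended by domestic banks to foreign borrowers 456.71, foreign purchases of domestic corporate bonds 559.71, acquisition of a foreign subsidiary by a resident firm (outward FDI) 423.26, sale of domestic government bonds to non-residents 355.80.)

1051.81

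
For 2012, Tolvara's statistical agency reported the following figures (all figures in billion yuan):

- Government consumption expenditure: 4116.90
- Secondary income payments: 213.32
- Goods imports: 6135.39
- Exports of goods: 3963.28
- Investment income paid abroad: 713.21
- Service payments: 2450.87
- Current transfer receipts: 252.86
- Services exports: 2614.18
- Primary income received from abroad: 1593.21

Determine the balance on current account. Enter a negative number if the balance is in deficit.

Goods balance = 3963.28 - 6135.39 = -2172.11
Services balance = 2614.18 - 2450.87 = 163.31
Trade balance (goods + services) = -2172.11 + 163.31 = -2008.80
Net primary income = 1593.21 - 713.21 = 880.00
Net secondary income = 252.86 - 213.32 = 39.54
Current account = -2008.80 + 880.00 + 39.54 = -1089.26

-1089.26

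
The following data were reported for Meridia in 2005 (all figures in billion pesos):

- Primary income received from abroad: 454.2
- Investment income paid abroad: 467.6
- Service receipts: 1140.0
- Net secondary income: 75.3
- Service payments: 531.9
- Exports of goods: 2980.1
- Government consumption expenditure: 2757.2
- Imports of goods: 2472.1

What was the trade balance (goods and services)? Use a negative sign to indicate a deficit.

Goods balance = 2980.1 - 2472.1 = 508.0
Services balance = 1140.0 - 531.9 = 608.1
Trade balance (goods + services) = 508.0 + 608.1 = 1116.1

1116.1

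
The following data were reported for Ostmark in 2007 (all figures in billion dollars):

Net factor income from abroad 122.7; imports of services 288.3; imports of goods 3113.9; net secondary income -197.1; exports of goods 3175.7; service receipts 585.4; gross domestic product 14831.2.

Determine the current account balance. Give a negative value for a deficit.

284.5

Goods balance = 3175.7 - 3113.9 = 61.8
Services balance = 585.4 - 288.3 = 297.1
Trade balance (goods + services) = 61.8 + 297.1 = 358.9
Net primary income = 122.7
Net secondary income = -197.1
Current account = 358.9 + 122.7 + (-197.1) = 284.5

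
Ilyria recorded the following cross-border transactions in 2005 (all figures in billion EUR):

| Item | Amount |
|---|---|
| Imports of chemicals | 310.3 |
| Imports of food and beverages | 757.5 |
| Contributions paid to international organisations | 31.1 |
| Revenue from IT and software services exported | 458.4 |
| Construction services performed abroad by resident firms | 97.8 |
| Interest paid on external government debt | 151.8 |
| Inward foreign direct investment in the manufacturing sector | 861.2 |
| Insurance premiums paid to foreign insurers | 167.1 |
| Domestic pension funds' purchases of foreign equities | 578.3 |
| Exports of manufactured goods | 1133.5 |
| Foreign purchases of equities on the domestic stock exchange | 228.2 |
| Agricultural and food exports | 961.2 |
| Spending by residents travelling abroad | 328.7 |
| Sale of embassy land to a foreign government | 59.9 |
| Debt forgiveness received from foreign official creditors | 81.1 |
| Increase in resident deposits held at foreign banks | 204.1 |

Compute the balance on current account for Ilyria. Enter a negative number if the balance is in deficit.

904.4

Goods: -757.5 + 1133.5 + 961.2 - 310.3 = 1026.9
Services: 97.8 - 167.1 - 328.7 + 458.4 = 60.4
Primary income: -151.8
Secondary income: -31.1
Current account = 1026.9 + 60.4 + (-151.8) + (-31.1) = 904.4
(Excluded from the current account — financial account: inward foreign direct investment in the manufacturing sector 861.2, domestic pension funds' purchases of foreign equities 578.3, foreign purchases of equities on the domestic stock exchange 228.2, increase in resident deposits held at foreign banks 204.1; capital account: sale of embassy land to a foreign government 59.9, debt forgiveness received from foreign official creditors 81.1.)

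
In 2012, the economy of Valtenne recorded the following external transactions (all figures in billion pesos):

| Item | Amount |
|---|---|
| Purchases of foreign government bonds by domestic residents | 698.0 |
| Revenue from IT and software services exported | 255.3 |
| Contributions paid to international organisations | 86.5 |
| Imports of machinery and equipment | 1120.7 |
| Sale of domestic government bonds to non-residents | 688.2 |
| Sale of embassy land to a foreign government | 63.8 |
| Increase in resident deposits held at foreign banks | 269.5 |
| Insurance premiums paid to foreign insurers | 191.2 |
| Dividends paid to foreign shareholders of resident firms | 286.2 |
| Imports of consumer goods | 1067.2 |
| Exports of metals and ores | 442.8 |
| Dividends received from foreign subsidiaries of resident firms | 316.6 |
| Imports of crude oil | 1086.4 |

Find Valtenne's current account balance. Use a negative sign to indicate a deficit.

-2823.5

Goods: -1120.7 + 442.8 - 1086.4 - 1067.2 = -2831.5
Services: 255.3 - 191.2 = 64.1
Primary income: -286.2 + 316.6 = 30.4
Secondary income: -86.5
Current account = (-2831.5) + 64.1 + 30.4 + (-86.5) = -2823.5
(Excluded from the current account — financial account: purchases of foreign government bonds by domestic residents 698.0, sale of domestic government bonds to non-residents 688.2, increase in resident deposits held at foreign banks 269.5; capital account: sale of embassy land to a foreign government 63.8.)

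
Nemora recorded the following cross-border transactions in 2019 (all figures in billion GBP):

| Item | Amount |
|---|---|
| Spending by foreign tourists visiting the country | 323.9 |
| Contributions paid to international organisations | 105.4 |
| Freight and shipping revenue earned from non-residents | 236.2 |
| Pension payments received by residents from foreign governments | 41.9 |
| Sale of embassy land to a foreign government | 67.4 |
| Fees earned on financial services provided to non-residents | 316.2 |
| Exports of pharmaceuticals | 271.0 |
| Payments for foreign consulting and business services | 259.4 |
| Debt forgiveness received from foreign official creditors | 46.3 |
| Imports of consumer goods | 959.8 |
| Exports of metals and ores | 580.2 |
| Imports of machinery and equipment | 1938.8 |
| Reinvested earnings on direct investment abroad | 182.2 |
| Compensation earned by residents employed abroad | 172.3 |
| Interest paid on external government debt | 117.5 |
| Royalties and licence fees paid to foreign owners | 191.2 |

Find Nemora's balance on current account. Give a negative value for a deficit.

Goods: -1938.8 - 959.8 + 271.0 + 580.2 = -2047.4
Services: -191.2 + 236.2 - 259.4 + 316.2 + 323.9 = 425.7
Primary income: 172.3 - 117.5 + 182.2 = 237.0
Secondary income: -105.4 + 41.9 = -63.5
Current account = (-2047.4) + 425.7 + 237.0 + (-63.5) = -1448.2
(Excluded from the current account — capital account: sale of embassy land to a foreign government 67.4, debt forgiveness received from foreign official creditors 46.3.)

-1448.2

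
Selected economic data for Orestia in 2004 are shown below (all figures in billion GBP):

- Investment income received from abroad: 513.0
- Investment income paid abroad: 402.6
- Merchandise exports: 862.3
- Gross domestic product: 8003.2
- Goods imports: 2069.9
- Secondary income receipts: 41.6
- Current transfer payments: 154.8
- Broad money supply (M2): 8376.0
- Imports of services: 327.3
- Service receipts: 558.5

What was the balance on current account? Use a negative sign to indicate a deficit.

-979.2

Goods balance = 862.3 - 2069.9 = -1207.6
Services balance = 558.5 - 327.3 = 231.2
Trade balance (goods + services) = -1207.6 + 231.2 = -976.4
Net primary income = 513.0 - 402.6 = 110.4
Net secondary income = 41.6 - 154.8 = -113.2
Current account = -976.4 + 110.4 + (-113.2) = -979.2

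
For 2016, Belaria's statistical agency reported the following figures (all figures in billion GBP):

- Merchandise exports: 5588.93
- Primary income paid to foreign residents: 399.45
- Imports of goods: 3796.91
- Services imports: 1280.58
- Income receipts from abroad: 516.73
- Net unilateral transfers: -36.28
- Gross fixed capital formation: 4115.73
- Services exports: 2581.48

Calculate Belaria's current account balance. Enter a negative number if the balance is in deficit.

Goods balance = 5588.93 - 3796.91 = 1792.02
Services balance = 2581.48 - 1280.58 = 1300.90
Trade balance (goods + services) = 1792.02 + 1300.90 = 3092.92
Net primary income = 516.73 - 399.45 = 117.28
Net secondary income = -36.28
Current account = 3092.92 + 117.28 + (-36.28) = 3173.92

3173.92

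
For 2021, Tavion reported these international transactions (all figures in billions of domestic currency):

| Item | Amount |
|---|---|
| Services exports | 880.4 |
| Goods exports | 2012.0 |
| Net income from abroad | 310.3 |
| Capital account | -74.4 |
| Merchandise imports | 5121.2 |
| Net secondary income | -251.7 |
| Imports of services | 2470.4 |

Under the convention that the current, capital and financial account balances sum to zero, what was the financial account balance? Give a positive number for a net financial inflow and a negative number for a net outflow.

Goods balance = 2012.0 - 5121.2 = -3109.2
Services balance = 880.4 - 2470.4 = -1590.0
Trade balance (goods + services) = -3109.2 + (-1590.0) = -4699.2
Net primary income = 310.3
Net secondary income = -251.7
Current account = -4699.2 + 310.3 + (-251.7) = -4640.6
Financial account = -(-4640.6 + (-74.4)) = 4715.0

4715.0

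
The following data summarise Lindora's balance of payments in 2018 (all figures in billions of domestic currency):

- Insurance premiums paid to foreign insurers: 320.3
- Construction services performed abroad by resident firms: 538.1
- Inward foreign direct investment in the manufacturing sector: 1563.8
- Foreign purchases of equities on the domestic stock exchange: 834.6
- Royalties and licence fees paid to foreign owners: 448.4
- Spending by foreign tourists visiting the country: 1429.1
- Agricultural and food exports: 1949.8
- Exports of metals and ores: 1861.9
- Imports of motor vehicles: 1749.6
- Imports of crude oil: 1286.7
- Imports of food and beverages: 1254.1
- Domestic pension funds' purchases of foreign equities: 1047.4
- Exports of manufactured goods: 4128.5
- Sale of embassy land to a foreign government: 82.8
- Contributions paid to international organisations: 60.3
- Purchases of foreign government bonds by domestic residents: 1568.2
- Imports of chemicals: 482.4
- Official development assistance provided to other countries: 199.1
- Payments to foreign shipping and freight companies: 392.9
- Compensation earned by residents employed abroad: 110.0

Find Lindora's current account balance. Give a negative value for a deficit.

Goods: -1254.1 + 1949.8 + 1861.9 - 1749.6 - 482.4 - 1286.7 + 4128.5 = 3167.4
Services: 1429.1 - 320.3 + 538.1 - 448.4 - 392.9 = 805.6
Primary income: 110.0
Secondary income: -60.3 - 199.1 = -259.4
Current account = 3167.4 + 805.6 + 110.0 + (-259.4) = 3823.6
(Excluded from the current account — financial account: inward foreign direct investment in the manufacturing sector 1563.8, foreign purchases of equities on the domestic stock exchange 834.6, domestic pension funds' purchases of foreign equities 1047.4, purchases of foreign government bonds by domestic residents 1568.2; capital account: sale of embassy land to a foreign government 82.8.)

3823.6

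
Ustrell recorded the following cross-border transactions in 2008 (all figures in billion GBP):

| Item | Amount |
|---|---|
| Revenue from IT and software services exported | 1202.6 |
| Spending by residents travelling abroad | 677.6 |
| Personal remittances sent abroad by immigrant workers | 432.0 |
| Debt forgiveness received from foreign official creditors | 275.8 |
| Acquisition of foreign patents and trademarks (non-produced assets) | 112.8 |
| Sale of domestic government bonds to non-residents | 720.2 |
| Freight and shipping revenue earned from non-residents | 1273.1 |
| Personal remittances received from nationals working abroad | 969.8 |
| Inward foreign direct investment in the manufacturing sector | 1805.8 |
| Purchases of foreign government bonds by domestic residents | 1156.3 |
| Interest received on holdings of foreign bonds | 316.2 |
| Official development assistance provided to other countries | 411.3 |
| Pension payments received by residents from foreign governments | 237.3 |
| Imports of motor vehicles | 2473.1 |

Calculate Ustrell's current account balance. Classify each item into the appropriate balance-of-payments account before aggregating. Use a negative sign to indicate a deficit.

5.0

Goods: -2473.1
Services: 1273.1 + 1202.6 - 677.6 = 1798.1
Primary income: 316.2
Secondary income: -432.0 + 969.8 + 237.3 - 411.3 = 363.8
Current account = (-2473.1) + 1798.1 + 316.2 + 363.8 = 5.0
(Excluded from the current account — capital account: debt forgiveness received from foreign official creditors 275.8, acquisition of foreign patents and trademarks (non-produced assets) 112.8; financial account: sale of domestic government bonds to non-residents 720.2, inward foreign direct investment in the manufacturing sector 1805.8, purchases of foreign government bonds by domestic residents 1156.3.)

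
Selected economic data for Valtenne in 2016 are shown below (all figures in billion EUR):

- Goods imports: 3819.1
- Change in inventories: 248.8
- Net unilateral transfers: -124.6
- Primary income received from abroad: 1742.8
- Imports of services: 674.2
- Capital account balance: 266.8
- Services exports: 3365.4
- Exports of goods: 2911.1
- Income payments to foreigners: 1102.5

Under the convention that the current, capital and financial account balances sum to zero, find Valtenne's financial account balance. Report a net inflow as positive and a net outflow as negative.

Goods balance = 2911.1 - 3819.1 = -908.0
Services balance = 3365.4 - 674.2 = 2691.2
Trade balance (goods + services) = -908.0 + 2691.2 = 1783.2
Net primary income = 1742.8 - 1102.5 = 640.3
Net secondary income = -124.6
Current account = 1783.2 + 640.3 + (-124.6) = 2298.9
Financial account = -(2298.9 + 266.8) = -2565.7

-2565.7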